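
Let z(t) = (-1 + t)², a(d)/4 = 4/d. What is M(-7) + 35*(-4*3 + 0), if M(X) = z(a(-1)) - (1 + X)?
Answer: -125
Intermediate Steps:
a(d) = 16/d (a(d) = 4*(4/d) = 16/d)
M(X) = 288 - X (M(X) = (-1 + 16/(-1))² - (1 + X) = (-1 + 16*(-1))² + (-1 - X) = (-1 - 16)² + (-1 - X) = (-17)² + (-1 - X) = 289 + (-1 - X) = 288 - X)
M(-7) + 35*(-4*3 + 0) = (288 - 1*(-7)) + 35*(-4*3 + 0) = (288 + 7) + 35*(-12 + 0) = 295 + 35*(-12) = 295 - 420 = -125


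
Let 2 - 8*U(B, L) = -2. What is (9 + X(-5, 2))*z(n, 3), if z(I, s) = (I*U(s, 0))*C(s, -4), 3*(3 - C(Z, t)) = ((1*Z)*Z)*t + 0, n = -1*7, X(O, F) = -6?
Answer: -315/2 ≈ -157.50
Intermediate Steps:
U(B, L) = ½ (U(B, L) = ¼ - ⅛*(-2) = ¼ + ¼ = ½)
n = -7
C(Z, t) = 3 - t*Z²/3 (C(Z, t) = 3 - (((1*Z)*Z)*t + 0)/3 = 3 - ((Z*Z)*t + 0)/3 = 3 - (Z²*t + 0)/3 = 3 - (t*Z² + 0)/3 = 3 - t*Z²/3)
z(I, s) = I*(3 + 4*s²/3)/2 (z(I, s) = (I*(½))*(3 - ⅓*(-4)*s²) = (I/2)*(3 + 4*s²/3) = I*(3 + 4*s²/3)/2)
(9 + X(-5, 2))*z(n, 3) = (9 - 6)*((⅙)*(-7)*(9 + 4*3²)) = 3*((⅙)*(-7)*(9 + 4*9)) = 3*((⅙)*(-7)*(9 + 36)) = 3*((⅙)*(-7)*45) = 3*(-105/2) = -315/2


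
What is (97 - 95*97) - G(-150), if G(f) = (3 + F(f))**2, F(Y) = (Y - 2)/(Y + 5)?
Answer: -192050519/21025 ≈ -9134.4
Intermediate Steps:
F(Y) = (-2 + Y)/(5 + Y)
G(f) = (3 + (-2 + f)/(5 + f))**2
(97 - 95*97) - G(-150) = (97 - 95*97) - (13 + 4*(-150))**2/(5 - 150)**2 = (97 - 9215) - (13 - 600)**2/(-145)**2 = -9118 - (-587)**2/21025 = -9118 - 344569/21025 = -192050519/21025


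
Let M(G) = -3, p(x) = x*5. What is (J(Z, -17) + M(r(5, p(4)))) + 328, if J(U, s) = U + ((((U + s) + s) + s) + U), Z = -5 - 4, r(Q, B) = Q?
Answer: 247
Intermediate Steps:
p(x) = 5*x
Z = -9
J(U, s) = 3*U + 3*s (J(U, s) = U + (((U + 2*s) + s) + U) = U + ((U + 3*s) + U) = U + (2*U + 3*s) = 3*U + 3*s)
(J(Z, -17) + M(r(5, p(4)))) + 328 = ((3*(-9) + 3*(-17)) - 3) + 328 = ((-27 - 51) - 3) + 328 = (-78 - 3) + 328 = -81 + 328 = 247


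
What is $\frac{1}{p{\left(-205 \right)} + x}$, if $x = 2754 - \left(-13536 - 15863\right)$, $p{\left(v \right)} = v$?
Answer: $\frac{1}{31948} \approx 3.1301 \cdot 10^{-5}$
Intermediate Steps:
$x = 32153$ ($x = 2754 - \left(-13536 - 15863\right) = 2754 - -29399 = 2754 + 29399 = 32153$)
$\frac{1}{p{\left(-205 \right)} + x} = \frac{1}{-205 + 32153} = \frac{1}{31948}$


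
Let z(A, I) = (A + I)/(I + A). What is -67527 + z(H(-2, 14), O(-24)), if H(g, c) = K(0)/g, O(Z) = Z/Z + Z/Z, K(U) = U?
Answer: -67526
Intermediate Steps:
O(Z) = 2 (O(Z) = 1 + 1 = 2)
H(g, c) = 0 (H(g, c) = 0/g = 0)
z(A, I) = 1 (z(A, I) = (A + I)/(A + I) = 1)
-67527 + z(H(-2, 14), O(-24)) = -67527 + 1 = -67526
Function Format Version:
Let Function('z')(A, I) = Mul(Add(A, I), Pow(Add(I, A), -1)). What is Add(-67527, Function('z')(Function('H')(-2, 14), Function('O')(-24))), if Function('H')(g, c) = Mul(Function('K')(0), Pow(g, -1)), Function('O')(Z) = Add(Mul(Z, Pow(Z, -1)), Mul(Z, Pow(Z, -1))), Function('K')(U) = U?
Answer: -67526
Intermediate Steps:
Function('O')(Z) = 2 (Function('O')(Z) = Add(1, 1) = 2)
Function('H')(g, c) = 0 (Function('H')(g, c) = Mul(0, Pow(g, -1)) = 0)
Function('z')(A, I) = 1 (Function('z')(A, I) = Mul(Add(A, I), Pow(Add(A, I), -1)) = 1)
Add(-67527, Function('z')(Function('H')(-2, 14), Function('O')(-24))) = Add(-67527, 1) = -67526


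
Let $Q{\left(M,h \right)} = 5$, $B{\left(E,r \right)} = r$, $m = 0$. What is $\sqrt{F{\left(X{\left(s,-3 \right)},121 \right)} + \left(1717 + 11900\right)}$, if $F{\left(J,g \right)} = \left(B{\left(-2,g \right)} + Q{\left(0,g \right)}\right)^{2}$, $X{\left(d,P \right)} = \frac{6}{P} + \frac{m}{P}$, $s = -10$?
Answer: $3 \sqrt{3277} \approx 171.74$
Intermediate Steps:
$X{\left(d,P \right)} = \frac{6}{P}$ ($X{\left(d,P \right)} = \frac{6}{P} + \frac{0}{P} = \frac{6}{P} + 0 = \frac{6}{P}$)
$F{\left(J,g \right)} = \left(5 + g\right)^{2}$ ($F{\left(J,g \right)} = \left(g + 5\right)^{2} = \left(5 + g\right)^{2}$)
$\sqrt{F{\left(X{\left(s,-3 \right)},121 \right)} + \left(1717 + 11900\right)} = \sqrt{\left(5 + 121\right)^{2} + \left(1717 + 11900\right)} = \sqrt{126^{2} + 13617} = \sqrt{15876 + 13617} = \sqrt{29493} = 3 \sqrt{3277}$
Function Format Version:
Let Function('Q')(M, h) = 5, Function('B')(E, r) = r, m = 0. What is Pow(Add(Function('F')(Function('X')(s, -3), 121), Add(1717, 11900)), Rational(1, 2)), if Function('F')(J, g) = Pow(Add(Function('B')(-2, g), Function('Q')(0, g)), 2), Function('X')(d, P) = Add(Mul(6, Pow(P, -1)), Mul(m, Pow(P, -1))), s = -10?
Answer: Mul(3, Pow(3277, Rational(1, 2))) ≈ 171.74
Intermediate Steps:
Function('X')(d, P) = Mul(6, Pow(P, -1)) (Function('X')(d, P) = Add(Mul(6, Pow(P, -1)), Mul(0, Pow(P, -1))) = Add(Mul(6, Pow(P, -1)), 0) = Mul(6, Pow(P, -1)))
Function('F')(J, g) = Pow(Add(5, g), 2) (Function('F')(J, g) = Pow(Add(g, 5), 2) = Pow(Add(5, g), 2))
Pow(Add(Function('F')(Function('X')(s, -3), 121), Add(1717, 11900)), Rational(1, 2)) = Pow(Add(Pow(Add(5, 121), 2), Add(1717, 11900)), Rational(1, 2)) = Pow(Add(Pow(126, 2), 13617), Rational(1, 2)) = Pow(Add(15876, 13617), Rational(1, 2)) = Pow(29493, Rational(1, 2)) = Mul(3, Pow(3277, Rational(1, 2)))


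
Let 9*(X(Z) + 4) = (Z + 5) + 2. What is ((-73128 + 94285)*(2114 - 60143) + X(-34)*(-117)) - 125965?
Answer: -1227844699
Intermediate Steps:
X(Z) = -29/9 + Z/9 (X(Z) = -4 + ((Z + 5) + 2)/9 = -4 + ((5 + Z) + 2)/9 = -4 + (7 + Z)/9 = -4 + (7/9 + Z/9) = -29/9 + Z/9)
((-73128 + 94285)*(2114 - 60143) + X(-34)*(-117)) - 125965 = ((-73128 + 94285)*(2114 - 60143) + (-29/9 + (⅑)*(-34))*(-117)) - 125965 = (21157*(-58029) + (-29/9 - 34/9)*(-117)) - 125965 = (-1227719553 - 7*(-117)) - 125965 = (-1227719553 + 819) - 125965 = -1227718734 - 125965 = -1227844699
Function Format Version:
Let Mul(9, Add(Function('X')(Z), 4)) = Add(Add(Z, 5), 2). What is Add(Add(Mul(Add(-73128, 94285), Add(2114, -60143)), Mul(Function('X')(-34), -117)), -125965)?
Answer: -1227844699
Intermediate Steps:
Function('X')(Z) = Add(Rational(-29, 9), Mul(Rational(1, 9), Z)) (Function('X')(Z) = Add(-4, Mul(Rational(1, 9), Add(Add(Z, 5), 2))) = Add(-4, Mul(Rational(1, 9), Add(Add(5, Z), 2))) = Add(-4, Mul(Rational(1, 9), Add(7, Z))) = Add(-4, Add(Rational(7, 9), Mul(Rational(1, 9), Z))) = Add(Rational(-29, 9), Mul(Rational(1, 9), Z)))
Add(Add(Mul(Add(-73128, 94285), Add(2114, -60143)), Mul(Function('X')(-34), -117)), -125965) = Add(Add(Mul(Add(-73128, 94285), Add(2114, -60143)), Mul(Add(Rational(-29, 9), Mul(Rational(1, 9), -34)), -117)), -125965) = Add(Add(Mul(21157, -58029), Mul(Add(Rational(-29, 9), Rational(-34, 9)), -117)), -125965) = Add(Add(-1227719553, Mul(-7, -117)), -125965) = Add(Add(-1227719553, 819), -125965) = Add(-1227718734, -125965) = -1227844699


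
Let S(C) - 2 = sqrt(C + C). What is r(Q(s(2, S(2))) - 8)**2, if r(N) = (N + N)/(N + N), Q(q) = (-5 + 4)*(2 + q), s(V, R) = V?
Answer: 1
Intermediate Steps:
S(C) = 2 + sqrt(2)*sqrt(C) (S(C) = 2 + sqrt(C + C) = 2 + sqrt(2*C) = 2 + sqrt(2)*sqrt(C))
Q(q) = -2 - q (Q(q) = -(2 + q) = -2 - q)
r(N) = 1 (r(N) = (2*N)/((2*N)) = (2*N)*(1/(2*N)) = 1)
r(Q(s(2, S(2))) - 8)**2 = 1**2 = 1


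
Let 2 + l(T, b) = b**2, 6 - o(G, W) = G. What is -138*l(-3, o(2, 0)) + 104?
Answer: -1828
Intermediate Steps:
o(G, W) = 6 - G
l(T, b) = -2 + b**2
-138*l(-3, o(2, 0)) + 104 = -138*(-2 + (6 - 1*2)**2) + 104 = -138*(-2 + (6 - 2)**2) + 104 = -138*(-2 + 4**2) + 104 = -138*(-2 + 16) + 104 = -138*14 + 104 = -1932 + 104 = -1828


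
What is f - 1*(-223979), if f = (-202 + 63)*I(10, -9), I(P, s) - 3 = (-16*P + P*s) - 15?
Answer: 260397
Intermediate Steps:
I(P, s) = -12 - 16*P + P*s (I(P, s) = 3 + ((-16*P + P*s) - 15) = 3 + (-15 - 16*P + P*s) = -12 - 16*P + P*s)
f = 36418 (f = (-202 + 63)*(-12 - 16*10 + 10*(-9)) = -139*(-12 - 160 - 90) = -139*(-262) = 36418)
f - 1*(-223979) = 36418 - 1*(-223979) = 36418 + 223979 = 260397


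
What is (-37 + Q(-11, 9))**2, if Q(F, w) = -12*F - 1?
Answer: 8836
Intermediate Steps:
Q(F, w) = -1 - 12*F
(-37 + Q(-11, 9))**2 = (-37 + (-1 - 12*(-11)))**2 = (-37 + (-1 + 132))**2 = (-37 + 131)**2 = 94**2 = 8836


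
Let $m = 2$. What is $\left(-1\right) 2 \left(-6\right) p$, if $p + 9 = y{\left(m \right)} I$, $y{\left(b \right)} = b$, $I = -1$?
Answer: $-132$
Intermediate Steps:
$p = -11$ ($p = -9 + 2 \left(-1\right) = -9 - 2 = -11$)
$\left(-1\right) 2 \left(-6\right) p = \left(-1\right) 2 \left(-6\right) \left(-11\right) = \left(-2\right) \left(-6\right) \left(-11\right) = 12 \left(-11\right) = -132$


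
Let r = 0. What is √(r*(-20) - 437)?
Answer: I*√437 ≈ 20.905*I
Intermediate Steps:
√(r*(-20) - 437) = √(0*(-20) - 437) = √(0 - 437) = √(-437) = I*√437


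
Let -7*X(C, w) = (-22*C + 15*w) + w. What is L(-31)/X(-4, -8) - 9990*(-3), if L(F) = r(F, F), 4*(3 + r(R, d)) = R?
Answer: 4794899/160 ≈ 29968.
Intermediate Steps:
r(R, d) = -3 + R/4
L(F) = -3 + F/4
X(C, w) = -16*w/7 + 22*C/7 (X(C, w) = -((-22*C + 15*w) + w)/7 = -(-22*C + 16*w)/7 = -16*w/7 + 22*C/7)
L(-31)/X(-4, -8) - 9990*(-3) = (-3 + (1/4)*(-31))/(-16/7*(-8) + (22/7)*(-4)) - 9990*(-3) = (-3 - 31/4)/(128/7 - 88/7) - 222*(-135) = -43/(4*40/7) + 29970 = -43/4*7/40 + 29970 = -301/160 + 29970 = 4794899/160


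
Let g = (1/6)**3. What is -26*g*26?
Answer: -169/54 ≈ -3.1296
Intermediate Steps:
g = 1/216 (g = (1*(1/6))**3 = (1/6)**3 = 1/216 ≈ 0.0046296)
-26*g*26 = -26*1/216*26 = -13/108*26 = -169/54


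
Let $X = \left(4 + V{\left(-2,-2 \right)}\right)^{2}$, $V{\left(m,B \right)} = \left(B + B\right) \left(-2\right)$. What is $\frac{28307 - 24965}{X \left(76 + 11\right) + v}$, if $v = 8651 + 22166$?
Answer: $\frac{3342}{43345} \approx 0.077102$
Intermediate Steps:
$V{\left(m,B \right)} = - 4 B$ ($V{\left(m,B \right)} = 2 B \left(-2\right) = - 4 B$)
$v = 30817$
$X = 144$ ($X = \left(4 - -8\right)^{2} = \left(4 + 8\right)^{2} = 12^{2} = 144$)
$\frac{28307 - 24965}{X \left(76 + 11\right) + v} = \frac{28307 - 24965}{144 \left(76 + 11\right) + 30817} = \frac{3342}{144 \cdot 87 + 30817} = \frac{3342}{12528 + 30817} = \frac{3342}{43345}$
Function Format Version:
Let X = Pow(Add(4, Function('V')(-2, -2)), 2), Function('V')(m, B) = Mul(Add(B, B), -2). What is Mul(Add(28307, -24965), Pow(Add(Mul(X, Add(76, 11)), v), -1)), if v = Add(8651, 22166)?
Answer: Rational(3342, 43345) ≈ 0.077102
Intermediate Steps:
Function('V')(m, B) = Mul(-4, B) (Function('V')(m, B) = Mul(Mul(2, B), -2) = Mul(-4, B))
v = 30817
X = 144 (X = Pow(Add(4, Mul(-4, -2)), 2) = Pow(Add(4, 8), 2) = Pow(12, 2) = 144)
Mul(Add(28307, -24965), Pow(Add(Mul(X, Add(76, 11)), v), -1)) = Mul(Add(28307, -24965), Pow(Add(Mul(144, Add(76, 11)), 30817), -1)) = Mul(3342, Pow(Add(Mul(144, 87), 30817), -1)) = Mul(3342, Pow(Add(12528, 30817), -1)) = Mul(3342, Pow(43345, -1)) = Mul(3342, Rational(1, 43345)) = Rational(3342, 43345)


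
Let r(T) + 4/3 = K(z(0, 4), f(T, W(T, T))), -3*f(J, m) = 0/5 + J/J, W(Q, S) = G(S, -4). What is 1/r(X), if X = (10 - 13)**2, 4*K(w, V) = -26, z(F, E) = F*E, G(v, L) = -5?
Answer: -6/47 ≈ -0.12766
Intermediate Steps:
W(Q, S) = -5
f(J, m) = -1/3 (f(J, m) = -(0/5 + J/J)/3 = -(0*(1/5) + 1)/3 = -(0 + 1)/3 = -1/3*1 = -1/3)
z(F, E) = E*F
K(w, V) = -13/2 (K(w, V) = (1/4)*(-26) = -13/2)
X = 9 (X = (-3)**2 = 9)
r(T) = -47/6 (r(T) = -4/3 - 13/2 = -47/6)
1/r(X) = 1/(-47/6) = -6/47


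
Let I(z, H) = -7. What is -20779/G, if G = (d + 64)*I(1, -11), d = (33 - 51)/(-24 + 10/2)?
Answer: 394801/8638 ≈ 45.705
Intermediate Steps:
d = 18/19 (d = -18/(-24 + 10*(1/2)) = -18/(-24 + 5) = -18/(-19) = -18*(-1/19) = 18/19 ≈ 0.94737)
G = -8638/19 (G = (18/19 + 64)*(-7) = (1234/19)*(-7) = -8638/19 ≈ -454.63)
-20779/G = -20779/(-8638/19) = -20779*(-19/8638) = 394801/8638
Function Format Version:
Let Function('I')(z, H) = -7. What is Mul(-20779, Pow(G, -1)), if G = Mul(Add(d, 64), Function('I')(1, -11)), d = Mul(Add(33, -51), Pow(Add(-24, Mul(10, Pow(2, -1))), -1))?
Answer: Rational(394801, 8638) ≈ 45.705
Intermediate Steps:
d = Rational(18, 19) (d = Mul(-18, Pow(Add(-24, Mul(10, Rational(1, 2))), -1)) = Mul(-18, Pow(Add(-24, 5), -1)) = Mul(-18, Pow(-19, -1)) = Mul(-18, Rational(-1, 19)) = Rational(18, 19) ≈ 0.94737)
G = Rational(-8638, 19) (G = Mul(Add(Rational(18, 19), 64), -7) = Mul(Rational(1234, 19), -7) = Rational(-8638, 19) ≈ -454.63)
Mul(-20779, Pow(G, -1)) = Mul(-20779, Pow(Rational(-8638, 19), -1)) = Mul(-20779, Rational(-19, 8638)) = Rational(394801, 8638)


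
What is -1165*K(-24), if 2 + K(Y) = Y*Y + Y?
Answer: -640750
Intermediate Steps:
K(Y) = -2 + Y + Y² (K(Y) = -2 + (Y*Y + Y) = -2 + (Y² + Y) = -2 + (Y + Y²) = -2 + Y + Y²)
-1165*K(-24) = -1165*(-2 - 24 + (-24)²) = -1165*(-2 - 24 + 576) = -1165*550 = -640750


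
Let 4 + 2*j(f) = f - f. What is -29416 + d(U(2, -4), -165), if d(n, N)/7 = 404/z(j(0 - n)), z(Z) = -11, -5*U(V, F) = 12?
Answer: -326404/11 ≈ -29673.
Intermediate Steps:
U(V, F) = -12/5 (U(V, F) = -⅕*12 = -12/5)
j(f) = -2 (j(f) = -2 + (f - f)/2 = -2 + (½)*0 = -2 + 0 = -2)
d(n, N) = -2828/11 (d(n, N) = 7*(404/(-11)) = 7*(404*(-1/11)) = 7*(-404/11) = -2828/11)
-29416 + d(U(2, -4), -165) = -29416 - 2828/11 = -326404/11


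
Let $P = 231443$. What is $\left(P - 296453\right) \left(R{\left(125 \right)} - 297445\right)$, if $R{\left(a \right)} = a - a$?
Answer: $19336899450$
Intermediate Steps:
$R{\left(a \right)} = 0$
$\left(P - 296453\right) \left(R{\left(125 \right)} - 297445\right) = \left(231443 - 296453\right) \left(0 - 297445\right) = \left(-65010\right) \left(-297445\right) = 19336899450$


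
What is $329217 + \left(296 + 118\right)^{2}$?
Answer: $500613$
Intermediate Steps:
$329217 + \left(296 + 118\right)^{2} = 329217 + 414^{2} = 329217 + 171396 = 500613$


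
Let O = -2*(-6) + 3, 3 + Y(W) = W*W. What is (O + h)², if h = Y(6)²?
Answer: 1218816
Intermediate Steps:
Y(W) = -3 + W² (Y(W) = -3 + W*W = -3 + W²)
O = 15 (O = 12 + 3 = 15)
h = 1089 (h = (-3 + 6²)² = (-3 + 36)² = 33² = 1089)
(O + h)² = (15 + 1089)² = 1104² = 1218816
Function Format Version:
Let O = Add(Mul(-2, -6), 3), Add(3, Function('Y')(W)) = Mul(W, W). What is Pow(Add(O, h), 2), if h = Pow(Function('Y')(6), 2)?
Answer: 1218816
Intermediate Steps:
Function('Y')(W) = Add(-3, Pow(W, 2)) (Function('Y')(W) = Add(-3, Mul(W, W)) = Add(-3, Pow(W, 2)))
O = 15 (O = Add(12, 3) = 15)
h = 1089 (h = Pow(Add(-3, Pow(6, 2)), 2) = Pow(Add(-3, 36), 2) = Pow(33, 2) = 1089)
Pow(Add(O, h), 2) = Pow(Add(15, 1089), 2) = Pow(1104, 2) = 1218816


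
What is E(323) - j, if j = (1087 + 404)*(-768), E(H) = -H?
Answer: 1144765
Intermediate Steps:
j = -1145088 (j = 1491*(-768) = -1145088)
E(323) - j = -1*323 - 1*(-1145088) = -323 + 1145088 = 1144765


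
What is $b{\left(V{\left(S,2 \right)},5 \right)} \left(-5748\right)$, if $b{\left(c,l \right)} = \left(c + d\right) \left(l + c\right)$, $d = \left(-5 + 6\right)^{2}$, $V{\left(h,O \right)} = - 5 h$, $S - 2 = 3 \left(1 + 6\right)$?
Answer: $-72079920$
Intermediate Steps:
$S = 23$ ($S = 2 + 3 \left(1 + 6\right) = 2 + 3 \cdot 7 = 2 + 21 = 23$)
$d = 1$ ($d = 1^{2} = 1$)
$b{\left(c,l \right)} = \left(1 + c\right) \left(c + l\right)$ ($b{\left(c,l \right)} = \left(c + 1\right) \left(l + c\right) = \left(1 + c\right) \left(c + l\right)$)
$b{\left(V{\left(S,2 \right)},5 \right)} \left(-5748\right) = \left(\left(-5\right) 23 + 5 + \left(\left(-5\right) 23\right)^{2} + \left(-5\right) 23 \cdot 5\right) \left(-5748\right) = \left(-115 + 5 + \left(-115\right)^{2} - 575\right) \left(-5748\right) = \left(-115 + 5 + 13225 - 575\right) \left(-5748\right) = 12540 \left(-5748\right) = -72079920$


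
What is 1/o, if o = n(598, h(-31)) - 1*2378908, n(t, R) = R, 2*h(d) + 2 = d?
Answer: -2/4757849 ≈ -4.2036e-7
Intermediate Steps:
h(d) = -1 + d/2
o = -4757849/2 (o = (-1 + (½)*(-31)) - 1*2378908 = (-1 - 31/2) - 2378908 = -33/2 - 2378908 = -4757849/2 ≈ -2.3789e+6)
1/o = 1/(-4757849/2) = -2/4757849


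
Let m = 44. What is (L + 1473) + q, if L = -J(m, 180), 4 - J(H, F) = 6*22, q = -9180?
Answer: -7579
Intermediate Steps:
J(H, F) = -128 (J(H, F) = 4 - 6*22 = 4 - 1*132 = 4 - 132 = -128)
L = 128 (L = -1*(-128) = 128)
(L + 1473) + q = (128 + 1473) - 9180 = 1601 - 9180 = -7579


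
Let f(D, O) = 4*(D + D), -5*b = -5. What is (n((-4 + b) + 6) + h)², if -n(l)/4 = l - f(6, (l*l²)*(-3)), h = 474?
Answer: 427716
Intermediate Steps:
b = 1 (b = -⅕*(-5) = 1)
f(D, O) = 8*D (f(D, O) = 4*(2*D) = 8*D)
n(l) = 192 - 4*l (n(l) = -4*(l - 8*6) = -4*(l - 1*48) = -4*(l - 48) = -4*(-48 + l) = 192 - 4*l)
(n((-4 + b) + 6) + h)² = ((192 - 4*((-4 + 1) + 6)) + 474)² = ((192 - 4*(-3 + 6)) + 474)² = ((192 - 4*3) + 474)² = ((192 - 12) + 474)² = (180 + 474)² = 654² = 427716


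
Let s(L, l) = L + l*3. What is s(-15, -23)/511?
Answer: -12/73 ≈ -0.16438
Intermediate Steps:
s(L, l) = L + 3*l
s(-15, -23)/511 = (-15 + 3*(-23))/511 = (-15 - 69)*(1/511) = -84*1/511 = -12/73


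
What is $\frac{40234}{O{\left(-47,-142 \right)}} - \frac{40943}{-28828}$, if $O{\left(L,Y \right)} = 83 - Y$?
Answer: $\frac{1169077927}{6486300} \approx 180.24$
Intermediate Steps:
$\frac{40234}{O{\left(-47,-142 \right)}} - \frac{40943}{-28828} = \frac{40234}{83 - -142} - \frac{40943}{-28828} = \frac{40234}{83 + 142} - - \frac{40943}{28828} = \frac{40234}{225} + \frac{40943}{28828} = \frac{1169077927}{6486300}$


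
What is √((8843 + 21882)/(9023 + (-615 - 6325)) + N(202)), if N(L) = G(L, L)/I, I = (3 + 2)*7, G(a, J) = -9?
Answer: 2*√19258366085/72905 ≈ 3.8070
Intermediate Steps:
I = 35 (I = 5*7 = 35)
N(L) = -9/35
√((8843 + 21882)/(9023 + (-615 - 6325)) + N(202)) = √((8843 + 21882)/(9023 + (-615 - 6325)) - 9/35) = √(30725/(9023 - 6940) - 9/35) = √(30725/2083 - 9/35) = √(1056628/72905) = 2*√19258366085/72905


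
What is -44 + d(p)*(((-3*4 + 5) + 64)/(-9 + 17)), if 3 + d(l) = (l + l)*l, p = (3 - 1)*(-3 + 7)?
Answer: 6773/8 ≈ 846.63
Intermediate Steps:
p = 8 (p = 2*4 = 8)
d(l) = -3 + 2*l² (d(l) = -3 + (l + l)*l = -3 + (2*l)*l = -3 + 2*l²)
-44 + d(p)*(((-3*4 + 5) + 64)/(-9 + 17)) = -44 + (-3 + 2*8²)*(((-3*4 + 5) + 64)/(-9 + 17)) = -44 + (-3 + 2*64)*(((-12 + 5) + 64)/8) = -44 + (-3 + 128)*((-7 + 64)*(⅛)) = -44 + 125*(57*(⅛)) = -44 + 125*(57/8) = -44 + 7125/8 = 6773/8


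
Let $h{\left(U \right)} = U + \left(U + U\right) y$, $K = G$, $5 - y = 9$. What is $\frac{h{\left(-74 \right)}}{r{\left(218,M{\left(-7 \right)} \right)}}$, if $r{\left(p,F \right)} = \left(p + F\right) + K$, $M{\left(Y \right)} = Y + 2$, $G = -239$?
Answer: $- \frac{259}{13} \approx -19.923$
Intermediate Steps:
$y = -4$ ($y = 5 - 9 = -4$)
$K = -239$
$M{\left(Y \right)} = 2 + Y$
$r{\left(p,F \right)} = -239 + F + p$ ($r{\left(p,F \right)} = \left(p + F\right) - 239 = \left(F + p\right) - 239 = -239 + F + p$)
$h{\left(U \right)} = - 7 U$ ($h{\left(U \right)} = U + \left(U + U\right) \left(-4\right) = U + 2 U \left(-4\right) = U - 8 U = - 7 U$)
$\frac{h{\left(-74 \right)}}{r{\left(218,M{\left(-7 \right)} \right)}} = \frac{\left(-7\right) \left(-74\right)}{-239 + \left(2 - 7\right) + 218} = \frac{518}{-239 - 5 + 218} = \frac{518}{-26} = 518 \left(- \frac{1}{26}\right) = - \frac{259}{13}$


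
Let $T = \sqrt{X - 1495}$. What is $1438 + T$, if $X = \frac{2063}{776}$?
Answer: $1438 + \frac{261 i \sqrt{3298}}{388} \approx 1438.0 + 38.631 i$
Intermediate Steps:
$X = \frac{2063}{776}$ ($X = 2063 \cdot \frac{1}{776} = \frac{2063}{776} \approx 2.6585$)
$T = \frac{261 i \sqrt{3298}}{388}$ ($T = \sqrt{\frac{2063}{776} - 1495} = \sqrt{- \frac{1158057}{776}} = \frac{261 i \sqrt{3298}}{388} \approx 38.631 i$)
$1438 + T = 1438 + \frac{261 i \sqrt{3298}}{388}$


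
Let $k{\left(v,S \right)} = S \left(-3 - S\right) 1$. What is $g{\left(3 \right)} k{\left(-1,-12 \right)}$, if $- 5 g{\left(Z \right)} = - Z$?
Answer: $- \frac{324}{5} \approx -64.8$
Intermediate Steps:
$g{\left(Z \right)} = \frac{Z}{5}$ ($g{\left(Z \right)} = - \frac{\left(-1\right) Z}{5} = \frac{Z}{5}$)
$k{\left(v,S \right)} = S \left(-3 - S\right)$
$g{\left(3 \right)} k{\left(-1,-12 \right)} = \frac{1}{5} \cdot 3 \left(\left(-1\right) \left(-12\right) \left(3 - 12\right)\right) = \frac{3 \left(\left(-1\right) \left(-12\right) \left(-9\right)\right)}{5} = \frac{3}{5} \left(-108\right) = - \frac{324}{5}$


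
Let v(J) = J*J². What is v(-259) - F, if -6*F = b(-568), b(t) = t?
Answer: -52122221/3 ≈ -1.7374e+7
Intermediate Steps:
v(J) = J³
F = 284/3 (F = -⅙*(-568) = 284/3 ≈ 94.667)
v(-259) - F = (-259)³ - 1*284/3 = -17373979 - 284/3 = -52122221/3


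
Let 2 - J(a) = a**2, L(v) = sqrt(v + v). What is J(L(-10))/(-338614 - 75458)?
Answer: -11/207036 ≈ -5.3131e-5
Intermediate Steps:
L(v) = sqrt(2)*sqrt(v) (L(v) = sqrt(2*v) = sqrt(2)*sqrt(v))
J(a) = 2 - a**2
J(L(-10))/(-338614 - 75458) = (2 - (sqrt(2)*sqrt(-10))**2)/(-338614 - 75458) = (2 - (sqrt(2)*(I*sqrt(10)))**2)/(-414072) = (2 - (2*I*sqrt(5))**2)*(-1/414072) = (2 - 1*(-20))*(-1/414072) = (2 + 20)*(-1/414072) = 22*(-1/414072) = -11/207036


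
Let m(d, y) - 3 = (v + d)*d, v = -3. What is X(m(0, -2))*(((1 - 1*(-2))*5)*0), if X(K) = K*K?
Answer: 0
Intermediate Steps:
m(d, y) = 3 + d*(-3 + d) (m(d, y) = 3 + (-3 + d)*d = 3 + d*(-3 + d))
X(K) = K²
X(m(0, -2))*(((1 - 1*(-2))*5)*0) = (3 + 0² - 3*0)²*(((1 - 1*(-2))*5)*0) = (3 + 0 + 0)²*(((1 + 2)*5)*0) = 3²*((3*5)*0) = 9*(15*0) = 9*0 = 0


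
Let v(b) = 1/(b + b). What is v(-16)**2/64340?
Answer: 1/65884160 ≈ 1.5178e-8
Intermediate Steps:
v(b) = 1/(2*b)
v(-16)**2/64340 = ((1/2)/(-16))**2/64340 = ((1/2)*(-1/16))**2*(1/64340) = (-1/32)**2*(1/64340) = (1/1024)*(1/64340) = 1/65884160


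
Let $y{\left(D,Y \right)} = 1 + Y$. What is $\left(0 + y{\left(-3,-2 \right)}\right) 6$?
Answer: $-6$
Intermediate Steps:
$\left(0 + y{\left(-3,-2 \right)}\right) 6 = \left(0 + \left(1 - 2\right)\right) 6 = \left(0 - 1\right) 6 = \left(-1\right) 6 = -6$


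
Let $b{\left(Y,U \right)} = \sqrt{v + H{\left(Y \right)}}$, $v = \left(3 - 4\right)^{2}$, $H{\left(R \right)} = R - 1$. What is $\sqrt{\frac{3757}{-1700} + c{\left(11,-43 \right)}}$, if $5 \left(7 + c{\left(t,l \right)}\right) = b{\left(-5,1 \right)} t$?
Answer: $\frac{\sqrt{-921 + 220 i \sqrt{5}}}{10} \approx 0.78469 + 3.1346 i$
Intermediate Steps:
$H{\left(R \right)} = -1 + R$ ($H{\left(R \right)} = R - 1 = -1 + R$)
$v = 1$ ($v = \left(-1\right)^{2} = 1$)
$b{\left(Y,U \right)} = \sqrt{Y}$ ($b{\left(Y,U \right)} = \sqrt{1 + \left(-1 + Y\right)} = \sqrt{Y}$)
$c{\left(t,l \right)} = -7 + \frac{i t \sqrt{5}}{5}$ ($c{\left(t,l \right)} = -7 + \frac{\sqrt{-5} t}{5} = -7 + \frac{i \sqrt{5} t}{5} = -7 + \frac{i t \sqrt{5}}{5}$)
$\sqrt{\frac{3757}{-1700} + c{\left(11,-43 \right)}} = \sqrt{\frac{3757}{-1700} - \left(7 - \frac{1}{5} i 11 \sqrt{5}\right)} = \sqrt{3757 \left(- \frac{1}{1700}\right) - \left(7 - \frac{11 i \sqrt{5}}{5}\right)} = \sqrt{- \frac{221}{100} - \left(7 - \frac{11 i \sqrt{5}}{5}\right)} = \sqrt{- \frac{921}{100} + \frac{11 i \sqrt{5}}{5}}$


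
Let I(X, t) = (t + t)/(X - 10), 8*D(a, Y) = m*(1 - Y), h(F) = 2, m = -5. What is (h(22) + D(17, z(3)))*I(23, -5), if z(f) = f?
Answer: -5/2 ≈ -2.5000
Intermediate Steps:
D(a, Y) = -5/8 + 5*Y/8 (D(a, Y) = (-5*(1 - Y))/8 = (-5 + 5*Y)/8 = -5/8 + 5*Y/8)
I(X, t) = 2*t/(-10 + X) (I(X, t) = (2*t)/(-10 + X) = 2*t/(-10 + X))
(h(22) + D(17, z(3)))*I(23, -5) = (2 + (-5/8 + (5/8)*3))*(2*(-5)/(-10 + 23)) = (2 + (-5/8 + 15/8))*(2*(-5)/13) = (2 + 5/4)*(2*(-5)*(1/13)) = (13/4)*(-10/13) = -5/2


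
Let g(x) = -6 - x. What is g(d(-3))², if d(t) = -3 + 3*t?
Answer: 36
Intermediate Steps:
g(d(-3))² = (-6 - (-3 + 3*(-3)))² = (-6 - (-3 - 9))² = (-6 - 1*(-12))² = (-6 + 12)² = 6² = 36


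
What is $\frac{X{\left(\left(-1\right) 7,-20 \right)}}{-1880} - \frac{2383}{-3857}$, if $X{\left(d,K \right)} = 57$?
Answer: $\frac{4260191}{7251160} \approx 0.58752$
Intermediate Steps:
$\frac{X{\left(\left(-1\right) 7,-20 \right)}}{-1880} - \frac{2383}{-3857} = \frac{57}{-1880} - \frac{2383}{-3857} = 57 \left(- \frac{1}{1880}\right) - - \frac{2383}{3857} = - \frac{57}{1880} + \frac{2383}{3857} = \frac{4260191}{7251160}$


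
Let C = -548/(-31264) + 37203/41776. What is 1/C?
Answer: 40815152/37062745 ≈ 1.1012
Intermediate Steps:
C = 37062745/40815152 (C = -548*(-1/31264) + 37203*(1/41776) = 137/7816 + 37203/41776 = 37062745/40815152 ≈ 0.90806)
1/C = 1/(37062745/40815152) = 40815152/37062745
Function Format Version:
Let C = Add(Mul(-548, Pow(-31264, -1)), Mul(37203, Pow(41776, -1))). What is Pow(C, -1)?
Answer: Rational(40815152, 37062745) ≈ 1.1012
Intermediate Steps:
C = Rational(37062745, 40815152) (C = Add(Mul(-548, Rational(-1, 31264)), Mul(37203, Rational(1, 41776))) = Add(Rational(137, 7816), Rational(37203, 41776)) = Rational(37062745, 40815152) ≈ 0.90806)
Pow(C, -1) = Pow(Rational(37062745, 40815152), -1) = Rational(40815152, 37062745)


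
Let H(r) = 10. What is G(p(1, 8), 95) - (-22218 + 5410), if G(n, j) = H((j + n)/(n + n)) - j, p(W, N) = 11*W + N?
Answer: 16723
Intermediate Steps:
p(W, N) = N + 11*W
G(n, j) = 10 - j
G(p(1, 8), 95) - (-22218 + 5410) = (10 - 1*95) - (-22218 + 5410) = (10 - 95) - 1*(-16808) = -85 + 16808 = 16723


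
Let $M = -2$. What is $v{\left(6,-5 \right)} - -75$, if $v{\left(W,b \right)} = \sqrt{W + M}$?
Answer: $77$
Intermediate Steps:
$v{\left(W,b \right)} = \sqrt{-2 + W}$ ($v{\left(W,b \right)} = \sqrt{W - 2} = \sqrt{-2 + W}$)
$v{\left(6,-5 \right)} - -75 = \sqrt{-2 + 6} - -75 = \sqrt{4} + 75 = 2 + 75 = 77$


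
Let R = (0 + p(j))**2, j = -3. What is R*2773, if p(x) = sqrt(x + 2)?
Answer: -2773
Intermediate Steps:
p(x) = sqrt(2 + x)
R = -1 (R = (0 + sqrt(2 - 3))**2 = (0 + sqrt(-1))**2 = (0 + I)**2 = I**2 = -1)
R*2773 = -1*2773 = -2773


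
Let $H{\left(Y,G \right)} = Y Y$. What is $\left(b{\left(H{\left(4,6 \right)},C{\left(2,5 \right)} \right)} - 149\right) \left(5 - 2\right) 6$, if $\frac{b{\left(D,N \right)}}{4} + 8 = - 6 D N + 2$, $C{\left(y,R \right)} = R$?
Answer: $-37674$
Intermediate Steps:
$H{\left(Y,G \right)} = Y^{2}$
$b{\left(D,N \right)} = -24 - 24 D N$ ($b{\left(D,N \right)} = -32 + 4 \left(- 6 D N + 2\right) = -32 + 4 \left(2 - 6 D N\right) = -32 - \left(-8 + 24 D N\right) = -24 - 24 D N$)
$\left(b{\left(H{\left(4,6 \right)},C{\left(2,5 \right)} \right)} - 149\right) \left(5 - 2\right) 6 = \left(\left(-24 - 24 \cdot 4^{2} \cdot 5\right) - 149\right) \left(5 - 2\right) 6 = \left(\left(-24 - 384 \cdot 5\right) - 149\right) 3 \cdot 6 = \left(\left(-24 - 1920\right) - 149\right) 18 = \left(-1944 - 149\right) 18 = \left(-2093\right) 18 = -37674$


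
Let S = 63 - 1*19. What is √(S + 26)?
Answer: √70 ≈ 8.3666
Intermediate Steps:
S = 44 (S = 63 - 19 = 44)
√(S + 26) = √(44 + 26) = √70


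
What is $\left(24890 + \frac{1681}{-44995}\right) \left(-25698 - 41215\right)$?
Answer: $- \frac{74937465846397}{44995} \approx -1.6655 \cdot 10^{9}$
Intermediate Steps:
$\left(24890 + \frac{1681}{-44995}\right) \left(-25698 - 41215\right) = \left(24890 + 1681 \left(- \frac{1}{44995}\right)\right) \left(-66913\right) = \left(24890 - \frac{1681}{44995}\right) \left(-66913\right) = \frac{1119923869}{44995} \left(-66913\right) = - \frac{74937465846397}{44995}$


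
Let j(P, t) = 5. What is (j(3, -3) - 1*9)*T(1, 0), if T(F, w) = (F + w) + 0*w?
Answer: -4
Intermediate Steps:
T(F, w) = F + w (T(F, w) = (F + w) + 0 = F + w)
(j(3, -3) - 1*9)*T(1, 0) = (5 - 1*9)*(1 + 0) = (5 - 9)*1 = -4*1 = -4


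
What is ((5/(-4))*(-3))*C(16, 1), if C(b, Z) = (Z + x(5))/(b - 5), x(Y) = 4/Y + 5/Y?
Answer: 21/22 ≈ 0.95455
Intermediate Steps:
x(Y) = 9/Y
C(b, Z) = (9/5 + Z)/(-5 + b) (C(b, Z) = (Z + 9/5)/(b - 5) = (Z + 9*(1/5))/(-5 + b) = (Z + 9/5)/(-5 + b) = (9/5 + Z)/(-5 + b))
((5/(-4))*(-3))*C(16, 1) = ((5/(-4))*(-3))*((9/5 + 1)/(-5 + 16)) = ((5*(-1/4))*(-3))*((14/5)/11) = (-5/4*(-3))*((1/11)*(14/5)) = (15/4)*(14/55) = 21/22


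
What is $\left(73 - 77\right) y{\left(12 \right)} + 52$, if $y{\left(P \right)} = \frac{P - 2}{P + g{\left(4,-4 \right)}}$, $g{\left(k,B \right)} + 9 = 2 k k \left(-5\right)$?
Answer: $\frac{8204}{157} \approx 52.255$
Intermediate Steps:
$g{\left(k,B \right)} = -9 - 10 k^{2}$ ($g{\left(k,B \right)} = -9 + 2 k k \left(-5\right) = -9 + 2 k^{2} \left(-5\right) = -9 - 10 k^{2}$)
$y{\left(P \right)} = \frac{-2 + P}{-169 + P}$ ($y{\left(P \right)} = \frac{P - 2}{P - \left(9 + 10 \cdot 4^{2}\right)} = \frac{-2 + P}{P - 169} = \frac{-2 + P}{-169 + P}$)
$\left(73 - 77\right) y{\left(12 \right)} + 52 = \left(73 - 77\right) \frac{2 - 12}{169 - 12} + 52 = - 4 \cdot \frac{1}{157} \left(-10\right) + 52 = \left(-4\right) \left(- \frac{10}{157}\right) + 52 = \frac{40}{157} + 52 = \frac{8204}{157}$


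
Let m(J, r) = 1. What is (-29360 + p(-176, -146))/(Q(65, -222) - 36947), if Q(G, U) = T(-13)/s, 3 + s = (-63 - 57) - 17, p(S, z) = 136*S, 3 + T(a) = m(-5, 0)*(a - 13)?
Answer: 7461440/5172551 ≈ 1.4425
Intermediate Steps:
T(a) = -16 + a (T(a) = -3 + 1*(a - 13) = -3 + 1*(-13 + a) = -3 + (-13 + a) = -16 + a)
s = -140 (s = -3 + ((-63 - 57) - 17) = -3 + (-120 - 17) = -3 - 137 = -140)
Q(G, U) = 29/140 (Q(G, U) = (-16 - 13)/(-140) = -29*(-1/140) = 29/140)
(-29360 + p(-176, -146))/(Q(65, -222) - 36947) = (-29360 + 136*(-176))/(29/140 - 36947) = (-29360 - 23936)/(-5172551/140) = -53296*(-140/5172551) = 7461440/5172551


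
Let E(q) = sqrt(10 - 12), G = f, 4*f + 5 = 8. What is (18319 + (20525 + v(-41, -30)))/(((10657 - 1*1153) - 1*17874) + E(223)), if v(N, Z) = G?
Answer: -650261115/140113804 - 155379*I*sqrt(2)/280227608 ≈ -4.641 - 0.00078414*I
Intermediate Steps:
f = 3/4 (f = -5/4 + (1/4)*8 = -5/4 + 2 = 3/4 ≈ 0.75000)
G = 3/4 ≈ 0.75000
v(N, Z) = 3/4
E(q) = I*sqrt(2) (E(q) = sqrt(-2) = I*sqrt(2))
(18319 + (20525 + v(-41, -30)))/(((10657 - 1*1153) - 1*17874) + E(223)) = (18319 + (20525 + 3/4))/(((10657 - 1*1153) - 1*17874) + I*sqrt(2)) = (18319 + 82103/4)/(((10657 - 1153) - 17874) + I*sqrt(2)) = 155379/(4*((9504 - 17874) + I*sqrt(2))) = 155379/(4*(-8370 + I*sqrt(2)))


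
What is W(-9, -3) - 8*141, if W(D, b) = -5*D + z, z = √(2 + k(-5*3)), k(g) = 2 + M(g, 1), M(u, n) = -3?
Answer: -1082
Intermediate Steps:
k(g) = -1 (k(g) = 2 - 3 = -1)
z = 1 (z = √(2 - 1) = √1 = 1)
W(D, b) = 1 - 5*D (W(D, b) = -5*D + 1 = 1 - 5*D)
W(-9, -3) - 8*141 = (1 - 5*(-9)) - 8*141 = (1 + 45) - 1128 = 46 - 1128 = -1082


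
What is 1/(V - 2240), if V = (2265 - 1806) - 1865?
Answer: -1/3646 ≈ -0.00027427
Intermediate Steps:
V = -1406 (V = 459 - 1865 = -1406)
1/(V - 2240) = 1/(-1406 - 2240) = 1/(-3646) = -1/3646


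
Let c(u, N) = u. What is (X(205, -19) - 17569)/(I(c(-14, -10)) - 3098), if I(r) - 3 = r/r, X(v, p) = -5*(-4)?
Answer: 2507/442 ≈ 5.6719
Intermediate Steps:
X(v, p) = 20
I(r) = 4 (I(r) = 3 + r/r = 3 + 1 = 4)
(X(205, -19) - 17569)/(I(c(-14, -10)) - 3098) = (20 - 17569)/(4 - 3098) = -17549/(-3094) = -17549*(-1/3094) = 2507/442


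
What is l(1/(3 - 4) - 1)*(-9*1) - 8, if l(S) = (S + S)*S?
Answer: -80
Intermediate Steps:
l(S) = 2*S² (l(S) = (2*S)*S = 2*S²)
l(1/(3 - 4) - 1)*(-9*1) - 8 = (2*(1/(3 - 4) - 1)²)*(-9*1) - 8 = (2*(1/(-1) - 1)²)*(-9) - 8 = (2*(-1 - 1)²)*(-9) - 8 = (2*(-2)²)*(-9) - 8 = (2*4)*(-9) - 8 = 8*(-9) - 8 = -72 - 8 = -80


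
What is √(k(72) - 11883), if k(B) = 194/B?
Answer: I*√427691/6 ≈ 109.0*I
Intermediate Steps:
√(k(72) - 11883) = √(194/72 - 11883) = √(194*(1/72) - 11883) = √(97/36 - 11883) = √(-427691/36) = I*√427691/6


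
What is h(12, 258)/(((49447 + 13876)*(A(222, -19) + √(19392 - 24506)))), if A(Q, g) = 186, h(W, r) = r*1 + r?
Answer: 47988/1257278165 - 258*I*√5114/1257278165 ≈ 3.8168e-5 - 1.4675e-5*I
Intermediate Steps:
h(W, r) = 2*r (h(W, r) = r + r = 2*r)
h(12, 258)/(((49447 + 13876)*(A(222, -19) + √(19392 - 24506)))) = (2*258)/(((49447 + 13876)*(186 + √(19392 - 24506)))) = 516/((63323*(186 + √(-5114)))) = 516/((63323*(186 + I*√5114))) = 516/(11778078 + 63323*I*√5114)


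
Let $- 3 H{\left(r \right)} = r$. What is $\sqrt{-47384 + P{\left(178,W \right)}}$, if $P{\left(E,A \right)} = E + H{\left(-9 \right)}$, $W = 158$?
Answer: $i \sqrt{47203} \approx 217.26 i$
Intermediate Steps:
$H{\left(r \right)} = - \frac{r}{3}$
$P{\left(E,A \right)} = 3 + E$ ($P{\left(E,A \right)} = E - -3 = E + 3 = 3 + E$)
$\sqrt{-47384 + P{\left(178,W \right)}} = \sqrt{-47384 + \left(3 + 178\right)} = \sqrt{-47384 + 181} = \sqrt{-47203} = i \sqrt{47203}$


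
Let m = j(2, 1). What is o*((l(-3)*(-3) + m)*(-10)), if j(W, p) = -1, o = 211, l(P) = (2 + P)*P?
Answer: 21100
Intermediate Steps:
l(P) = P*(2 + P)
m = -1
o*((l(-3)*(-3) + m)*(-10)) = 211*((-3*(2 - 3)*(-3) - 1)*(-10)) = 211*((-3*(-1)*(-3) - 1)*(-10)) = 211*((3*(-3) - 1)*(-10)) = 211*((-9 - 1)*(-10)) = 211*(-10*(-10)) = 211*100 = 21100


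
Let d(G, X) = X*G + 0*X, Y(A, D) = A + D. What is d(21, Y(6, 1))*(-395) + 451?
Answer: -57614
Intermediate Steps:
d(G, X) = G*X (d(G, X) = G*X + 0 = G*X)
d(21, Y(6, 1))*(-395) + 451 = (21*(6 + 1))*(-395) + 451 = (21*7)*(-395) + 451 = 147*(-395) + 451 = -58065 + 451 = -57614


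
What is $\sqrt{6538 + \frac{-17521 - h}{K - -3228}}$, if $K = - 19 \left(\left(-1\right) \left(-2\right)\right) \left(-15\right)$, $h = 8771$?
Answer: $\frac{38 \sqrt{1812279}}{633} \approx 80.815$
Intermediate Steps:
$K = 570$ ($K = \left(-19\right) 2 \left(-15\right) = \left(-38\right) \left(-15\right) = 570$)
$\sqrt{6538 + \frac{-17521 - h}{K - -3228}} = \sqrt{6538 + \frac{-17521 - 8771}{570 - -3228}} = \sqrt{6538 + \frac{-17521 - 8771}{570 + 3228}} = \sqrt{6538 - \frac{26292}{3798}} = \sqrt{6538 - \frac{4382}{633}} = \sqrt{\frac{4134172}{633}} = \frac{38 \sqrt{1812279}}{633}$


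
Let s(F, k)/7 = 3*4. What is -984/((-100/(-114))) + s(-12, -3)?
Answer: -25944/25 ≈ -1037.8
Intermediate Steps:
s(F, k) = 84 (s(F, k) = 7*(3*4) = 7*12 = 84)
-984/((-100/(-114))) + s(-12, -3) = -984/((-100/(-114))) + 84 = -984/((-100*(-1/114))) + 84 = -984/50/57 + 84 = -984*57/50 + 84 = -82*342/25 + 84 = -28044/25 + 84 = -25944/25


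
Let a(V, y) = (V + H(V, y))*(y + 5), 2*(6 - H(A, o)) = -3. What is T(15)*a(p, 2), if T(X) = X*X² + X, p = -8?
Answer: -11865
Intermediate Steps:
H(A, o) = 15/2 (H(A, o) = 6 - ½*(-3) = 6 + 3/2 = 15/2)
a(V, y) = (5 + y)*(15/2 + V) (a(V, y) = (V + 15/2)*(y + 5) = (15/2 + V)*(5 + y) = (5 + y)*(15/2 + V))
T(X) = X + X³ (T(X) = X³ + X = X + X³)
T(15)*a(p, 2) = (15 + 15³)*(75/2 + 5*(-8) + (15/2)*2 - 8*2) = (15 + 3375)*(75/2 - 40 + 15 - 16) = 3390*(-7/2) = -11865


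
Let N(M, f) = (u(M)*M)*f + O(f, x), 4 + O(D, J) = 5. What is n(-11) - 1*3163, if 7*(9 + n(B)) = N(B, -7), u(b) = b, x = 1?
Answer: -23050/7 ≈ -3292.9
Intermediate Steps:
O(D, J) = 1 (O(D, J) = -4 + 5 = 1)
N(M, f) = 1 + f*M² (N(M, f) = (M*M)*f + 1 = M²*f + 1 = f*M² + 1 = 1 + f*M²)
n(B) = -62/7 - B² (n(B) = -9 + (1 - 7*B²)/7 = -9 + (⅐ - B²) = -62/7 - B²)
n(-11) - 1*3163 = (-62/7 - 1*(-11)²) - 1*3163 = (-62/7 - 1*121) - 3163 = (-62/7 - 121) - 3163 = -909/7 - 3163 = -23050/7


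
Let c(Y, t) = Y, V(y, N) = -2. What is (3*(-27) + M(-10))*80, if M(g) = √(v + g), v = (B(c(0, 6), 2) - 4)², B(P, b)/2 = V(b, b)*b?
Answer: -6480 + 80*√134 ≈ -5553.9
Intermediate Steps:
B(P, b) = -4*b (B(P, b) = 2*(-2*b) = -4*b)
v = 144 (v = (-4*2 - 4)² = (-8 - 4)² = (-12)² = 144)
M(g) = √(144 + g)
(3*(-27) + M(-10))*80 = (3*(-27) + √(144 - 10))*80 = (-81 + √134)*80 = -6480 + 80*√134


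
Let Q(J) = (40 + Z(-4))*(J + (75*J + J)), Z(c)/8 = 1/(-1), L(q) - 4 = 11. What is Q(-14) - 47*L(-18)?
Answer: -35201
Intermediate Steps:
L(q) = 15 (L(q) = 4 + 11 = 15)
Z(c) = -8 (Z(c) = 8/(-1) = 8*(-1) = -8)
Q(J) = 2464*J (Q(J) = (40 - 8)*(J + (75*J + J)) = 32*(J + 76*J) = 32*(77*J) = 2464*J)
Q(-14) - 47*L(-18) = 2464*(-14) - 47*15 = -34496 - 705 = -35201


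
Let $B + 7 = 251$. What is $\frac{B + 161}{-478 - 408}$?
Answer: $- \frac{405}{886} \approx -0.45711$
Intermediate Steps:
$B = 244$ ($B = -7 + 251 = 244$)
$\frac{B + 161}{-478 - 408} = \frac{244 + 161}{-478 - 408} = \frac{405}{-886} = 405 \left(- \frac{1}{886}\right) = - \frac{405}{886}$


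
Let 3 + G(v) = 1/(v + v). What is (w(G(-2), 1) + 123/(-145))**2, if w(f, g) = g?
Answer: 484/21025 ≈ 0.023020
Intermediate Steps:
G(v) = -3 + 1/(2*v) (G(v) = -3 + 1/(v + v) = -3 + 1/(2*v))
(w(G(-2), 1) + 123/(-145))**2 = (1 + 123/(-145))**2 = (1 + 123*(-1/145))**2 = (1 - 123/145)**2 = (22/145)**2 = 484/21025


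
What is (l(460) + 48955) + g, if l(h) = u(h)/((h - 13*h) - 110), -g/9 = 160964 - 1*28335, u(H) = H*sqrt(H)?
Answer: -1144706 - 92*sqrt(115)/563 ≈ -1.1447e+6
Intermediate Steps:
u(H) = H**(3/2)
g = -1193661 (g = -9*(160964 - 1*28335) = -9*(160964 - 28335) = -9*132629 = -1193661)
l(h) = h**(3/2)/(-110 - 12*h) (l(h) = h**(3/2)/((h - 13*h) - 110) = h**(3/2)/(-12*h - 110) = h**(3/2)/(-110 - 12*h))
(l(460) + 48955) + g = (-460**(3/2)/(110 + 12*460) + 48955) - 1193661 = (-920*sqrt(115)/(110 + 5520) + 48955) - 1193661 = (-1*920*sqrt(115)/5630 + 48955) - 1193661 = (-1*920*sqrt(115)*1/5630 + 48955) - 1193661 = (-92*sqrt(115)/563 + 48955) - 1193661 = (48955 - 92*sqrt(115)/563) - 1193661 = -1144706 - 92*sqrt(115)/563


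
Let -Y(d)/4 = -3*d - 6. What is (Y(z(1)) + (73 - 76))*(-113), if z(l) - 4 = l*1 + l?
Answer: -10509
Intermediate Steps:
z(l) = 4 + 2*l (z(l) = 4 + (l*1 + l) = 4 + (l + l) = 4 + 2*l)
Y(d) = 24 + 12*d (Y(d) = -4*(-3*d - 6) = -4*(-6 - 3*d) = 24 + 12*d)
(Y(z(1)) + (73 - 76))*(-113) = ((24 + 12*(4 + 2*1)) + (73 - 76))*(-113) = ((24 + 12*(4 + 2)) - 3)*(-113) = ((24 + 12*6) - 3)*(-113) = ((24 + 72) - 3)*(-113) = (96 - 3)*(-113) = 93*(-113) = -10509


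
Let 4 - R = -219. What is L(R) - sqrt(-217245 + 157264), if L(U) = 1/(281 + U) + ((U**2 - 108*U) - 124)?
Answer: 12862585/504 - I*sqrt(59981) ≈ 25521.0 - 244.91*I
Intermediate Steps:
R = 223 (R = 4 - 1*(-219) = 4 + 219 = 223)
L(U) = -124 + U**2 + 1/(281 + U) - 108*U (L(U) = 1/(281 + U) + (-124 + U**2 - 108*U) = -124 + U**2 + 1/(281 + U) - 108*U)
L(R) - sqrt(-217245 + 157264) = (-34843 + 223**3 - 30472*223 + 173*223**2)/(281 + 223) - sqrt(-217245 + 157264) = (-34843 + 11089567 - 6795256 + 173*49729)/504 - sqrt(-59981) = (-34843 + 11089567 - 6795256 + 8603117)/504 - I*sqrt(59981) = (1/504)*12862585 - I*sqrt(59981) = 12862585/504 - I*sqrt(59981)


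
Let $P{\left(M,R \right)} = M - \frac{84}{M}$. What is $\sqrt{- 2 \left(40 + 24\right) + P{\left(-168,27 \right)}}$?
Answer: $\frac{i \sqrt{1182}}{2} \approx 17.19 i$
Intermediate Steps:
$\sqrt{- 2 \left(40 + 24\right) + P{\left(-168,27 \right)}} = \sqrt{- 2 \left(40 + 24\right) - \left(168 + \frac{84}{-168}\right)} = \sqrt{\left(-2\right) 64 - \frac{335}{2}} = \sqrt{-128 + \left(-168 + \frac{1}{2}\right)} = \sqrt{-128 - \frac{335}{2}} = \sqrt{- \frac{591}{2}} = \frac{i \sqrt{1182}}{2}$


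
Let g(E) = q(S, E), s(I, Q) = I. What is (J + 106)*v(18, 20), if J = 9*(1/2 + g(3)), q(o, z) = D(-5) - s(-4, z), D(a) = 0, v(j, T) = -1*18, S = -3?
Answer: -2637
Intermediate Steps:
v(j, T) = -18
q(o, z) = 4 (q(o, z) = 0 - 1*(-4) = 0 + 4 = 4)
g(E) = 4
J = 81/2 (J = 9*(1/2 + 4) = 9*(9/2) = 81/2 ≈ 40.500)
(J + 106)*v(18, 20) = (81/2 + 106)*(-18) = (293/2)*(-18) = -2637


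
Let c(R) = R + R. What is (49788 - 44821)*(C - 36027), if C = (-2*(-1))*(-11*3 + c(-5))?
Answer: -179373271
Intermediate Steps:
c(R) = 2*R
C = -86 (C = (-2*(-1))*(-11*3 + 2*(-5)) = 2*(-33 - 10) = 2*(-43) = -86)
(49788 - 44821)*(C - 36027) = (49788 - 44821)*(-86 - 36027) = 4967*(-36113) = -179373271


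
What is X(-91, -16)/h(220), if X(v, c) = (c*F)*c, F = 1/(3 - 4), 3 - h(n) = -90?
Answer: -256/93 ≈ -2.7527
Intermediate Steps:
h(n) = 93 (h(n) = 3 - 1*(-90) = 3 + 90 = 93)
F = -1 (F = 1/(-1) = -1)
X(v, c) = -c² (X(v, c) = (c*(-1))*c = (-c)*c = -c²)
X(-91, -16)/h(220) = -1*(-16)²/93 = -1*256*(1/93) = -256*1/93 = -256/93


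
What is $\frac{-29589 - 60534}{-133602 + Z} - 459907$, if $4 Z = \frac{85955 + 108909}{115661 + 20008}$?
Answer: $- \frac{8336078562327667}{18125601022} \approx -4.5991 \cdot 10^{5}$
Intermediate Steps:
$Z = \frac{48716}{135669}$ ($Z = \frac{\left(85955 + 108909\right) \frac{1}{115661 + 20008}}{4} = \frac{194864 \cdot \frac{1}{135669}}{4} = \frac{1}{4} \cdot \frac{194864}{135669} = \frac{48716}{135669} \approx 0.35908$)
$\frac{-29589 - 60534}{-133602 + Z} - 459907 = \frac{-29589 - 60534}{-133602 + \frac{48716}{135669}} - 459907 = - \frac{90123}{- \frac{18125601022}{135669}} - 459907 = \left(-90123\right) \left(- \frac{135669}{18125601022}\right) - 459907 = \frac{12226897287}{18125601022} - 459907 = - \frac{8336078562327667}{18125601022}$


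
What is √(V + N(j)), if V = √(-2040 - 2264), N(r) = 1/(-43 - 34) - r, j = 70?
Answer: √(-415107 + 23716*I*√269)/77 ≈ 3.601 + 9.1093*I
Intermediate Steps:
N(r) = -1/77 - r (N(r) = 1/(-77) - r = -1/77 - r)
V = 4*I*√269 (V = √(-4304) = 4*I*√269 ≈ 65.605*I)
√(V + N(j)) = √(4*I*√269 + (-1/77 - 1*70)) = √(4*I*√269 + (-1/77 - 70)) = √(4*I*√269 - 5391/77) = √(-5391/77 + 4*I*√269)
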